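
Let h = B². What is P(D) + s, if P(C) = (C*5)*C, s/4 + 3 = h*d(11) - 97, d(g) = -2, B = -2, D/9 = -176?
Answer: 12544848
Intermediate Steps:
D = -1584 (D = 9*(-176) = -1584)
h = 4 (h = (-2)² = 4)
s = -432 (s = -12 + 4*(4*(-2) - 97) = -12 + 4*(-8 - 97) = -12 + 4*(-105) = -12 - 420 = -432)
P(C) = 5*C² (P(C) = (5*C)*C = 5*C²)
P(D) + s = 5*(-1584)² - 432 = 5*2509056 - 432 = 12545280 - 432 = 12544848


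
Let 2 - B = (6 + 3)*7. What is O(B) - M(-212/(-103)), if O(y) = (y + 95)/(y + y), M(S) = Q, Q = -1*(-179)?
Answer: -10936/61 ≈ -179.28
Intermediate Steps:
Q = 179
M(S) = 179
B = -61 (B = 2 - (6 + 3)*7 = 2 - 9*7 = 2 - 1*63 = 2 - 63 = -61)
O(y) = (95 + y)/(2*y) (O(y) = (95 + y)/((2*y)) = (95 + y)*(1/(2*y)) = (95 + y)/(2*y))
O(B) - M(-212/(-103)) = (1/2)*(95 - 61)/(-61) - 1*179 = (1/2)*(-1/61)*34 - 179 = -17/61 - 179 = -10936/61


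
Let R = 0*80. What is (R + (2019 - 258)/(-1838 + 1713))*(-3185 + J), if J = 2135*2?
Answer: -382137/25 ≈ -15285.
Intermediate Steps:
J = 4270
R = 0
(R + (2019 - 258)/(-1838 + 1713))*(-3185 + J) = (0 + (2019 - 258)/(-1838 + 1713))*(-3185 + 4270) = (0 + 1761/(-125))*1085 = (0 + 1761*(-1/125))*1085 = (0 - 1761/125)*1085 = -1761/125*1085 = -382137/25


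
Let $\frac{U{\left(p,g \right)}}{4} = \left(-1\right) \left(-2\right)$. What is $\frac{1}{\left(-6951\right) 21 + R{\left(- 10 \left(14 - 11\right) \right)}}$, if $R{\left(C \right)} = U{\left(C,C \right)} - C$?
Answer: $- \frac{1}{145933} \approx -6.8525 \cdot 10^{-6}$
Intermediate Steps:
$U{\left(p,g \right)} = 8$ ($U{\left(p,g \right)} = 4 \left(\left(-1\right) \left(-2\right)\right) = 4 \cdot 2 = 8$)
$R{\left(C \right)} = 8 - C$
$\frac{1}{\left(-6951\right) 21 + R{\left(- 10 \left(14 - 11\right) \right)}} = \frac{1}{\left(-6951\right) 21 - \left(-8 - 10 \left(14 - 11\right)\right)} = \frac{1}{-145971 - \left(-8 - 30\right)} = \frac{1}{-145971 + \left(8 - -30\right)} = \frac{1}{-145971 + \left(8 + 30\right)} = \frac{1}{-145971 + 38} = \frac{1}{-145933} = - \frac{1}{145933}$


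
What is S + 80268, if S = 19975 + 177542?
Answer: 277785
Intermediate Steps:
S = 197517
S + 80268 = 197517 + 80268 = 277785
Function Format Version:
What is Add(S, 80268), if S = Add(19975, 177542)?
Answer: 277785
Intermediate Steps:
S = 197517
Add(S, 80268) = Add(197517, 80268) = 277785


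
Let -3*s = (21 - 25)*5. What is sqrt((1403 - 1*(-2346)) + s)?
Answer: sqrt(33801)/3 ≈ 61.284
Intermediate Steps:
s = 20/3 (s = -(21 - 25)*5/3 = -(-4)*5/3 = -1/3*(-20) = 20/3 ≈ 6.6667)
sqrt((1403 - 1*(-2346)) + s) = sqrt((1403 - 1*(-2346)) + 20/3) = sqrt((1403 + 2346) + 20/3) = sqrt(3749 + 20/3) = sqrt(11267/3) = sqrt(33801)/3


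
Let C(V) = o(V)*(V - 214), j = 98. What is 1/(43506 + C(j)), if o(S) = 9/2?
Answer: 1/42984 ≈ 2.3264e-5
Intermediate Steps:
o(S) = 9/2 (o(S) = 9*(½) = 9/2)
C(V) = -963 + 9*V/2 (C(V) = 9*(V - 214)/2 = 9*(-214 + V)/2 = -963 + 9*V/2)
1/(43506 + C(j)) = 1/(43506 + (-963 + (9/2)*98)) = 1/(43506 + (-963 + 441)) = 1/(43506 - 522) = 1/42984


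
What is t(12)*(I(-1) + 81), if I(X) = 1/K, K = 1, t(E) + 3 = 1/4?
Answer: -451/2 ≈ -225.50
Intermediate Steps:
t(E) = -11/4 (t(E) = -3 + 1/4 = -3 + ¼ = -11/4)
I(X) = 1 (I(X) = 1/1 = 1)
t(12)*(I(-1) + 81) = -11*(1 + 81)/4 = -11/4*82 = -451/2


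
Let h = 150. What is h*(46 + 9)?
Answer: 8250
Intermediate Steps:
h*(46 + 9) = 150*(46 + 9) = 150*55 = 8250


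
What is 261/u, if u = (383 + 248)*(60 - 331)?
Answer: -261/171001 ≈ -0.0015263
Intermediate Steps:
u = -171001 (u = 631*(-271) = -171001)
261/u = 261/(-171001) = 261*(-1/171001) = -261/171001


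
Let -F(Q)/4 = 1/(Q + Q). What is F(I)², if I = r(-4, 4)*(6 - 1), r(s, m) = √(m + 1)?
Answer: 4/125 ≈ 0.032000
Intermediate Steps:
r(s, m) = √(1 + m)
I = 5*√5 (I = √(1 + 4)*(6 - 1) = √5*5 = 5*√5 ≈ 11.180)
F(Q) = -2/Q (F(Q) = -4/(Q + Q) = -4*1/(2*Q) = -2/Q)
F(I)² = (-2*√5/25)² = 4/125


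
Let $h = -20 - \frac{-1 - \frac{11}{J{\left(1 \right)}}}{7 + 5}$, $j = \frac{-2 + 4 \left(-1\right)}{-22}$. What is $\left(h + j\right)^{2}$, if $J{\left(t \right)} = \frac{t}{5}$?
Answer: $\frac{247009}{1089} \approx 226.82$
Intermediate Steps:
$J{\left(t \right)} = \frac{t}{5}$ ($J{\left(t \right)} = t \frac{1}{5} = \frac{t}{5}$)
$j = \frac{3}{11}$ ($j = \left(-2 - 4\right) \left(- \frac{1}{22}\right) = \left(-6\right) \left(- \frac{1}{22}\right) = \frac{3}{11} \approx 0.27273$)
$h = - \frac{46}{3}$ ($h = -20 - \frac{-1 - \frac{11}{\frac{1}{5} \cdot 1}}{7 + 5} = -20 - \frac{-1 - 11 \frac{1}{\frac{1}{5}}}{12} = -20 - \left(-1 - 55\right) \frac{1}{12} = -20 - \left(-56\right) \frac{1}{12} = -20 - - \frac{14}{3} = -20 + \frac{14}{3} = - \frac{46}{3} \approx -15.333$)
$\left(h + j\right)^{2} = \left(- \frac{46}{3} + \frac{3}{11}\right)^{2} = \left(- \frac{497}{33}\right)^{2} = \frac{247009}{1089}$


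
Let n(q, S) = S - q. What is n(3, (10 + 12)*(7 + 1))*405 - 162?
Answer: 69903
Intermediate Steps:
n(3, (10 + 12)*(7 + 1))*405 - 162 = ((10 + 12)*(7 + 1) - 1*3)*405 - 162 = (22*8 - 3)*405 - 162 = (176 - 3)*405 - 162 = 173*405 - 162 = 70065 - 162 = 69903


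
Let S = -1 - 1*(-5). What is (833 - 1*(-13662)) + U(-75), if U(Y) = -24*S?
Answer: 14399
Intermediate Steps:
S = 4 (S = -1 + 5 = 4)
U(Y) = -96 (U(Y) = -24*4 = -96)
(833 - 1*(-13662)) + U(-75) = (833 - 1*(-13662)) - 96 = (833 + 13662) - 96 = 14495 - 96 = 14399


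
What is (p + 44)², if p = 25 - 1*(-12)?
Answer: 6561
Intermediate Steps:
p = 37 (p = 25 + 12 = 37)
(p + 44)² = (37 + 44)² = 81² = 6561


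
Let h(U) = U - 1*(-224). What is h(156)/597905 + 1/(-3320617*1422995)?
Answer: 51302403623137/80720956969751945 ≈ 0.00063555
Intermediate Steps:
h(U) = 224 + U (h(U) = U + 224 = 224 + U)
h(156)/597905 + 1/(-3320617*1422995) = (224 + 156)/597905 + 1/(-3320617*1422995) = 380*(1/597905) - 1/3320617*1/1422995 = 76/119581 - 1/4725221387915 = 51302403623137/80720956969751945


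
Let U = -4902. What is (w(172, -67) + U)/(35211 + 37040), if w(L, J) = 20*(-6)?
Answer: -5022/72251 ≈ -0.069508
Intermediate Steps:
w(L, J) = -120
(w(172, -67) + U)/(35211 + 37040) = (-120 - 4902)/(35211 + 37040) = -5022/72251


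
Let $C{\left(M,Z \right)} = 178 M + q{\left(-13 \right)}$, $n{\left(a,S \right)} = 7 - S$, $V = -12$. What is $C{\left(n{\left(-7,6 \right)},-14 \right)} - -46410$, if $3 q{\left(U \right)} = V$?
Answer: $46584$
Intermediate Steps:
$q{\left(U \right)} = -4$ ($q{\left(U \right)} = \frac{1}{3} \left(-12\right) = -4$)
$C{\left(M,Z \right)} = -4 + 178 M$ ($C{\left(M,Z \right)} = 178 M - 4 = -4 + 178 M$)
$C{\left(n{\left(-7,6 \right)},-14 \right)} - -46410 = \left(-4 + 178 \left(7 - 6\right)\right) - -46410 = \left(-4 + 178 \left(7 - 6\right)\right) + 46410 = \left(-4 + 178 \cdot 1\right) + 46410 = \left(-4 + 178\right) + 46410 = 174 + 46410 = 46584$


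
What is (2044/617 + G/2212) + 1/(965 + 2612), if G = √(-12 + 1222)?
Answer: 7312005/2207009 + 11*√10/2212 ≈ 3.3288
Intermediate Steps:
G = 11*√10 (G = √1210 = 11*√10 ≈ 34.785)
(2044/617 + G/2212) + 1/(965 + 2612) = (2044/617 + (11*√10)/2212) + 1/(965 + 2612) = (2044*(1/617) + (11*√10)*(1/2212)) + 1/3577 = (2044/617 + 11*√10/2212) + 1/3577 = 7312005/2207009 + 11*√10/2212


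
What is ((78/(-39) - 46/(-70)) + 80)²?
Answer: 7579009/1225 ≈ 6186.9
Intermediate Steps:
((78/(-39) - 46/(-70)) + 80)² = ((78*(-1/39) - 46*(-1/70)) + 80)² = ((-2 + 23/35) + 80)² = (-47/35 + 80)² = (2753/35)² = 7579009/1225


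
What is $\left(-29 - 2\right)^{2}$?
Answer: $961$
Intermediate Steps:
$\left(-29 - 2\right)^{2} = \left(-31\right)^{2} = 961$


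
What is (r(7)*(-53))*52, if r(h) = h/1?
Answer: -19292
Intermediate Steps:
r(h) = h (r(h) = h*1 = h)
(r(7)*(-53))*52 = (7*(-53))*52 = -371*52 = -19292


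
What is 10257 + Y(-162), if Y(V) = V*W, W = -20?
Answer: 13497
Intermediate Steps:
Y(V) = -20*V (Y(V) = V*(-20) = -20*V)
10257 + Y(-162) = 10257 - 20*(-162) = 10257 + 3240 = 13497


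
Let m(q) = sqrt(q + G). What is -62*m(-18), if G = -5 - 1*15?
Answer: -62*I*sqrt(38) ≈ -382.19*I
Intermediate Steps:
G = -20 (G = -5 - 15 = -20)
m(q) = sqrt(-20 + q) (m(q) = sqrt(q - 20) = sqrt(-20 + q))
-62*m(-18) = -62*sqrt(-20 - 18) = -62*I*sqrt(38)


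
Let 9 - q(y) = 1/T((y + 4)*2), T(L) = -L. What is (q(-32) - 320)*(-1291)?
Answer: 22485347/56 ≈ 4.0152e+5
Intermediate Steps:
q(y) = 9 - 1/(-8 - 2*y) (q(y) = 9 - 1/((-(y + 4)*2)) = 9 - 1/((-(4 + y)*2)) = 9 - 1/((-(8 + 2*y))) = 9 - 1/(-8 - 2*y))
(q(-32) - 320)*(-1291) = ((73 + 18*(-32))/(2*(4 - 32)) - 320)*(-1291) = ((½)*(73 - 576)/(-28) - 320)*(-1291) = ((½)*(-1/28)*(-503) - 320)*(-1291) = (503/56 - 320)*(-1291) = -17417/56*(-1291) = 22485347/56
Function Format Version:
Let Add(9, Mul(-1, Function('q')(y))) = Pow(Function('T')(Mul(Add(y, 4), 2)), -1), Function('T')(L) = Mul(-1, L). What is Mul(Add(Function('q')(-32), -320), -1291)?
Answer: Rational(22485347, 56) ≈ 4.0152e+5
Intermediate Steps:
Function('q')(y) = Add(9, Mul(-1, Pow(Add(-8, Mul(-2, y)), -1))) (Function('q')(y) = Add(9, Mul(-1, Pow(Mul(-1, Mul(Add(y, 4), 2)), -1))) = Add(9, Mul(-1, Pow(Mul(-1, Mul(Add(4, y), 2)), -1))) = Add(9, Mul(-1, Pow(Mul(-1, Add(8, Mul(2, y))), -1))) = Add(9, Mul(-1, Pow(Add(-8, Mul(-2, y)), -1))))
Mul(Add(Function('q')(-32), -320), -1291) = Mul(Add(Mul(Rational(1, 2), Pow(Add(4, -32), -1), Add(73, Mul(18, -32))), -320), -1291) = Mul(Add(Mul(Rational(1, 2), Pow(-28, -1), Add(73, -576)), -320), -1291) = Mul(Add(Mul(Rational(1, 2), Rational(-1, 28), -503), -320), -1291) = Mul(Add(Rational(503, 56), -320), -1291) = Mul(Rational(-17417, 56), -1291) = Rational(22485347, 56)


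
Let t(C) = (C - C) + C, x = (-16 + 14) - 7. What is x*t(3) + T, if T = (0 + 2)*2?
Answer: -23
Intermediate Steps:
x = -9 (x = -2 - 7 = -9)
T = 4 (T = 2*2 = 4)
t(C) = C (t(C) = 0 + C = C)
x*t(3) + T = -9*3 + 4 = -27 + 4 = -23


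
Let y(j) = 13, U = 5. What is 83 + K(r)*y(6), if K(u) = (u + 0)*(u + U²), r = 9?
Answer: 4061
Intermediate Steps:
K(u) = u*(25 + u) (K(u) = (u + 0)*(u + 5²) = u*(u + 25) = u*(25 + u))
83 + K(r)*y(6) = 83 + (9*(25 + 9))*13 = 83 + (9*34)*13 = 83 + 306*13 = 83 + 3978 = 4061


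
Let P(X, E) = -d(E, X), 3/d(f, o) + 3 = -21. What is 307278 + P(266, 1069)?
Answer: 2458225/8 ≈ 3.0728e+5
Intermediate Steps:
d(f, o) = -⅛ (d(f, o) = 3/(-3 - 21) = 3/(-24) = 3*(-1/24) = -⅛)
P(X, E) = ⅛ (P(X, E) = -1*(-⅛) = ⅛)
307278 + P(266, 1069) = 307278 + ⅛ = 2458225/8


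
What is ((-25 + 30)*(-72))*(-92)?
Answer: 33120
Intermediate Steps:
((-25 + 30)*(-72))*(-92) = (5*(-72))*(-92) = -360*(-92) = 33120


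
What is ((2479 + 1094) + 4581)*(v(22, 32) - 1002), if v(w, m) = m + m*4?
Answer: -6865668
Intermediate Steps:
v(w, m) = 5*m (v(w, m) = m + 4*m = 5*m)
((2479 + 1094) + 4581)*(v(22, 32) - 1002) = ((2479 + 1094) + 4581)*(5*32 - 1002) = (3573 + 4581)*(160 - 1002) = 8154*(-842) = -6865668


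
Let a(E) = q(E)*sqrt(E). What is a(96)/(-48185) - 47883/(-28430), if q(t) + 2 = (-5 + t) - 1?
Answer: 47883/28430 - 352*sqrt(6)/48185 ≈ 1.6663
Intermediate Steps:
q(t) = -8 + t (q(t) = -2 + ((-5 + t) - 1) = -2 + (-6 + t) = -8 + t)
a(E) = sqrt(E)*(-8 + E) (a(E) = (-8 + E)*sqrt(E) = sqrt(E)*(-8 + E))
a(96)/(-48185) - 47883/(-28430) = (sqrt(96)*(-8 + 96))/(-48185) - 47883/(-28430) = ((4*sqrt(6))*88)*(-1/48185) - 47883*(-1/28430) = (352*sqrt(6))*(-1/48185) + 47883/28430 = -352*sqrt(6)/48185 + 47883/28430 = 47883/28430 - 352*sqrt(6)/48185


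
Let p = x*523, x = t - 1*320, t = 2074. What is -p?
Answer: -917342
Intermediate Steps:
x = 1754 (x = 2074 - 1*320 = 2074 - 320 = 1754)
p = 917342 (p = 1754*523 = 917342)
-p = -1*917342 = -917342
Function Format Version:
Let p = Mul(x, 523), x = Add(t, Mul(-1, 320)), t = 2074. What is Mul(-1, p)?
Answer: -917342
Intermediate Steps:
x = 1754 (x = Add(2074, Mul(-1, 320)) = Add(2074, -320) = 1754)
p = 917342 (p = Mul(1754, 523) = 917342)
Mul(-1, p) = Mul(-1, 917342) = -917342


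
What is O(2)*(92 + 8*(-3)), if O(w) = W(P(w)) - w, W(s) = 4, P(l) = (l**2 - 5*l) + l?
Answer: 136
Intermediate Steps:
P(l) = l**2 - 4*l
O(w) = 4 - w
O(2)*(92 + 8*(-3)) = (4 - 1*2)*(92 + 8*(-3)) = (4 - 2)*(92 - 24) = 2*68 = 136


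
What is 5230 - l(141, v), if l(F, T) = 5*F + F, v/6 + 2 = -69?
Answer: 4384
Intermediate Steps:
v = -426 (v = -12 + 6*(-69) = -12 - 414 = -426)
l(F, T) = 6*F
5230 - l(141, v) = 5230 - 6*141 = 5230 - 1*846 = 5230 - 846 = 4384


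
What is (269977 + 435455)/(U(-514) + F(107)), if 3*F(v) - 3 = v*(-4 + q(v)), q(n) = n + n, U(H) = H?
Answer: 705432/6977 ≈ 101.11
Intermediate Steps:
q(n) = 2*n
F(v) = 1 + v*(-4 + 2*v)/3 (F(v) = 1 + (v*(-4 + 2*v))/3 = 1 + v*(-4 + 2*v)/3)
(269977 + 435455)/(U(-514) + F(107)) = (269977 + 435455)/(-514 + (1 - 4/3*107 + (⅔)*107²)) = 705432/(-514 + (1 - 428/3 + (⅔)*11449)) = 705432/(-514 + (1 - 428/3 + 22898/3)) = 705432/(-514 + 7491) = 705432/6977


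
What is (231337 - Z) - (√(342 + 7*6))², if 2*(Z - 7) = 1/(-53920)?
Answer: 24905216641/107840 ≈ 2.3095e+5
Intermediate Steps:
Z = 754879/107840 (Z = 7 + (½)/(-53920) = 7 + (½)*(-1/53920) = 7 - 1/107840 = 754879/107840 ≈ 7.0000)
(231337 - Z) - (√(342 + 7*6))² = (231337 - 1*754879/107840) - (√(342 + 7*6))² = (231337 - 754879/107840) - (√(342 + 42))² = 24946627201/107840 - (√384)² = 24946627201/107840 - (8*√6)² = 24946627201/107840 - 1*384 = 24946627201/107840 - 384 = 24905216641/107840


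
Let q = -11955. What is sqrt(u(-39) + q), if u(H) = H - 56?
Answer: 5*I*sqrt(482) ≈ 109.77*I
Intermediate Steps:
u(H) = -56 + H
sqrt(u(-39) + q) = sqrt((-56 - 39) - 11955) = sqrt(-95 - 11955) = sqrt(-12050) = 5*I*sqrt(482)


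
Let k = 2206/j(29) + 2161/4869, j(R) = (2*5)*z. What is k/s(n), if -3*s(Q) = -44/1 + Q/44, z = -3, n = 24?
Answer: -9786502/1939485 ≈ -5.0459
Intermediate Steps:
s(Q) = 44/3 - Q/132 (s(Q) = -(-44/1 + Q/44)/3 = -(-44*1 + Q*(1/44))/3 = -(-44 + Q/44)/3 = 44/3 - Q/132)
j(R) = -30 (j(R) = (2*5)*(-3) = 10*(-3) = -30)
k = -1779364/24345 (k = 2206/(-30) + 2161/4869 = 2206*(-1/30) + 2161*(1/4869) = -1103/15 + 2161/4869 = -1779364/24345 ≈ -73.089)
k/s(n) = -1779364/(24345*(44/3 - 1/132*24)) = -1779364/(24345*(44/3 - 2/11)) = -1779364/(24345*478/33) = -1779364/24345*33/478 = -9786502/1939485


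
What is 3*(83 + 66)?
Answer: 447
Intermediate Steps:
3*(83 + 66) = 3*149 = 447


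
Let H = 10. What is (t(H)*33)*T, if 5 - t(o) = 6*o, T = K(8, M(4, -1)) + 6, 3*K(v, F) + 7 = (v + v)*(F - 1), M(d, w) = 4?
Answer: -35695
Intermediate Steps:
K(v, F) = -7/3 + 2*v*(-1 + F)/3 (K(v, F) = -7/3 + ((v + v)*(F - 1))/3 = -7/3 + ((2*v)*(-1 + F))/3 = -7/3 + (2*v*(-1 + F))/3 = -7/3 + 2*v*(-1 + F)/3)
T = 59/3 (T = (-7/3 - 2/3*8 + (2/3)*4*8) + 6 = (-7/3 - 16/3 + 64/3) + 6 = 41/3 + 6 = 59/3 ≈ 19.667)
t(o) = 5 - 6*o
(t(H)*33)*T = ((5 - 6*10)*33)*(59/3) = ((5 - 60)*33)*(59/3) = -55*33*(59/3) = -1815*59/3 = -35695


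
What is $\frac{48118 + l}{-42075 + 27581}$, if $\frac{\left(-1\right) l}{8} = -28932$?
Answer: $- \frac{139787}{7247} \approx -19.289$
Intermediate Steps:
$l = 231456$ ($l = \left(-8\right) \left(-28932\right) = 231456$)
$\frac{48118 + l}{-42075 + 27581} = \frac{48118 + 231456}{-42075 + 27581} = \frac{279574}{-14494} = 279574 \left(- \frac{1}{14494}\right) = - \frac{139787}{7247}$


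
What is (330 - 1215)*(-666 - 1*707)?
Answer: 1215105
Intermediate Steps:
(330 - 1215)*(-666 - 1*707) = -885*(-666 - 707) = -885*(-1373) = 1215105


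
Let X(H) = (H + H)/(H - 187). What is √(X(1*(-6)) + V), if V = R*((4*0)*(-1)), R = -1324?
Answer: 2*√579/193 ≈ 0.24935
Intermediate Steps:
V = 0 (V = -1324*4*0*(-1) = -0*(-1) = -1324*0 = 0)
X(H) = 2*H/(-187 + H) (X(H) = (2*H)/(-187 + H) = 2*H/(-187 + H))
√(X(1*(-6)) + V) = √(2*(1*(-6))/(-187 + 1*(-6)) + 0) = √(2*(-6)/(-187 - 6) + 0) = √(2*(-6)/(-193) + 0) = √(2*(-6)*(-1/193) + 0) = √(12/193 + 0) = √(12/193) = 2*√579/193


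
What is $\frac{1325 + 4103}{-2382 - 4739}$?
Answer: $- \frac{5428}{7121} \approx -0.76225$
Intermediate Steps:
$\frac{1325 + 4103}{-2382 - 4739} = \frac{5428}{-7121} = 5428 \left(- \frac{1}{7121}\right) = - \frac{5428}{7121}$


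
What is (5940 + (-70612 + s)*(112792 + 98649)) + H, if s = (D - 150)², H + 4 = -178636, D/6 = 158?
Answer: 119716029972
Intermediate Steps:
D = 948 (D = 6*158 = 948)
H = -178640 (H = -4 - 178636 = -178640)
s = 636804 (s = (948 - 150)² = 798² = 636804)
(5940 + (-70612 + s)*(112792 + 98649)) + H = (5940 + (-70612 + 636804)*(112792 + 98649)) - 178640 = (5940 + 566192*211441) - 178640 = (5940 + 119716202672) - 178640 = 119716208612 - 178640 = 119716029972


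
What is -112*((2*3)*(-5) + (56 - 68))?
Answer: 4704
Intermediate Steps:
-112*((2*3)*(-5) + (56 - 68)) = -112*(6*(-5) - 12) = -112*(-30 - 12) = -112*(-42) = 4704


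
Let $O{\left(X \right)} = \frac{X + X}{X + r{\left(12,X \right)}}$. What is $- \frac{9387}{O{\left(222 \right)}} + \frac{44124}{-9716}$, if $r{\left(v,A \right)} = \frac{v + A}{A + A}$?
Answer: $- \frac{125275626759}{26602408} \approx -4709.2$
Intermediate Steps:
$r{\left(v,A \right)} = \frac{A + v}{2 A}$
$O{\left(X \right)} = \frac{2 X}{X + \frac{12 + X}{2 X}}$ ($O{\left(X \right)} = \frac{X + X}{X + \frac{X + 12}{2 X}} = \frac{2 X}{X + \frac{12 + X}{2 X}}$)
$- \frac{9387}{O{\left(222 \right)}} + \frac{44124}{-9716} = - \frac{9387}{4 \cdot 222^{2} \frac{1}{12 + 222 + 2 \cdot 222^{2}}} + \frac{44124}{-9716} = - \frac{9387}{4 \cdot 49284 \frac{1}{12 + 222 + 2 \cdot 49284}} + 44124 \left(- \frac{1}{9716}\right) = - \frac{9387}{4 \cdot 49284 \frac{1}{12 + 222 + 98568}} - \frac{11031}{2429} = - \frac{9387}{4 \cdot 49284 \cdot \frac{1}{98802}} - \frac{11031}{2429} = - \frac{9387}{\frac{10952}{5489}} - \frac{11031}{2429} = \left(-9387\right) \frac{5489}{10952} - \frac{11031}{2429} = - \frac{51525243}{10952} - \frac{11031}{2429} = - \frac{125275626759}{26602408}$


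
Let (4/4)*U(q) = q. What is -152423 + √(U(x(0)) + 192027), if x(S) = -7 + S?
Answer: -152423 + 2*√48005 ≈ -1.5198e+5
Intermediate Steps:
U(q) = q
-152423 + √(U(x(0)) + 192027) = -152423 + √((-7 + 0) + 192027) = -152423 + √(-7 + 192027) = -152423 + √192020 = -152423 + 2*√48005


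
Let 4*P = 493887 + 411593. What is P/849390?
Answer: 22637/84939 ≈ 0.26651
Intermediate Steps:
P = 226370 (P = (493887 + 411593)/4 = (1/4)*905480 = 226370)
P/849390 = 226370/849390 = 226370*(1/849390) = 22637/84939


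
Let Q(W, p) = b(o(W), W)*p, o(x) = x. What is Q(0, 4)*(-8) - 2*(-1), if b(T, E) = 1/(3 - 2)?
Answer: -30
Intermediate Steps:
b(T, E) = 1 (b(T, E) = 1/1 = 1)
Q(W, p) = p (Q(W, p) = 1*p = p)
Q(0, 4)*(-8) - 2*(-1) = 4*(-8) - 2*(-1) = -32 + 2 = -30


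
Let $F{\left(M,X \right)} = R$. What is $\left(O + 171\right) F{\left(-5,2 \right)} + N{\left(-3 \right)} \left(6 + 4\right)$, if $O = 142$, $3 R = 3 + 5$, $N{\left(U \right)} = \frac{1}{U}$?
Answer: $\frac{2494}{3} \approx 831.33$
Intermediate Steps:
$R = \frac{8}{3}$ ($R = \frac{3 + 5}{3} = \frac{1}{3} \cdot 8 = \frac{8}{3} \approx 2.6667$)
$F{\left(M,X \right)} = \frac{8}{3}$
$\left(O + 171\right) F{\left(-5,2 \right)} + N{\left(-3 \right)} \left(6 + 4\right) = \left(142 + 171\right) \frac{8}{3} + \frac{6 + 4}{-3} = 313 \cdot \frac{8}{3} - \frac{10}{3} = \frac{2504}{3} - \frac{10}{3} = \frac{2494}{3}$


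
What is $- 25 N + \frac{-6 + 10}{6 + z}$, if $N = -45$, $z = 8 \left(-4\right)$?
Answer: $\frac{14623}{13} \approx 1124.8$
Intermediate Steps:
$z = -32$
$- 25 N + \frac{-6 + 10}{6 + z} = \left(-25\right) \left(-45\right) + \frac{-6 + 10}{6 - 32} = 1125 + \frac{4}{-26} = 1125 + 4 \left(- \frac{1}{26}\right) = 1125 - \frac{2}{13} = \frac{14623}{13}$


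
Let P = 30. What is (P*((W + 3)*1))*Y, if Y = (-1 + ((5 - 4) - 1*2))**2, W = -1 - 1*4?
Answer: -240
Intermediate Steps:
W = -5 (W = -1 - 4 = -5)
Y = 4 (Y = (-1 + (1 - 2))**2 = (-1 - 1)**2 = (-2)**2 = 4)
(P*((W + 3)*1))*Y = (30*((-5 + 3)*1))*4 = (30*(-2*1))*4 = (30*(-2))*4 = -60*4 = -240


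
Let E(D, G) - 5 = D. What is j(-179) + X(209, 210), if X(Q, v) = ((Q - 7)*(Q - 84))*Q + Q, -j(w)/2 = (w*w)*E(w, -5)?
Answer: 16427727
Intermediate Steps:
E(D, G) = 5 + D
j(w) = -2*w²*(5 + w) (j(w) = -2*w*w*(5 + w) = -2*w²*(5 + w))
X(Q, v) = Q + Q*(-84 + Q)*(-7 + Q) (X(Q, v) = ((-7 + Q)*(-84 + Q))*Q + Q = ((-84 + Q)*(-7 + Q))*Q + Q = Q*(-84 + Q)*(-7 + Q) + Q = Q + Q*(-84 + Q)*(-7 + Q))
j(-179) + X(209, 210) = 2*(-179)²*(-5 - 1*(-179)) + 209*(589 + 209² - 91*209) = 2*32041*(-5 + 179) + 209*(589 + 43681 - 19019) = 2*32041*174 + 209*25251 = 11150268 + 5277459 = 16427727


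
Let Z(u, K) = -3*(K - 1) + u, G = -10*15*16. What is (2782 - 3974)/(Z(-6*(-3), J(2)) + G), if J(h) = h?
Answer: 1192/2385 ≈ 0.49979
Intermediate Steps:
G = -2400 (G = -150*16 = -2400)
Z(u, K) = 3 + u - 3*K (Z(u, K) = -3*(-1 + K) + u = (3 - 3*K) + u = 3 + u - 3*K)
(2782 - 3974)/(Z(-6*(-3), J(2)) + G) = (2782 - 3974)/((3 - 6*(-3) - 3*2) - 2400) = -1192/((3 + 18 - 6) - 2400) = -1192/(15 - 2400) = -1192/(-2385) = -1192*(-1/2385) = 1192/2385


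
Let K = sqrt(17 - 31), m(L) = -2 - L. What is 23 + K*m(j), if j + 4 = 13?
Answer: 23 - 11*I*sqrt(14) ≈ 23.0 - 41.158*I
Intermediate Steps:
j = 9 (j = -4 + 13 = 9)
K = I*sqrt(14) (K = sqrt(-14) = I*sqrt(14) ≈ 3.7417*I)
23 + K*m(j) = 23 + (I*sqrt(14))*(-2 - 1*9) = 23 + (I*sqrt(14))*(-2 - 9) = 23 + (I*sqrt(14))*(-11) = 23 - 11*I*sqrt(14)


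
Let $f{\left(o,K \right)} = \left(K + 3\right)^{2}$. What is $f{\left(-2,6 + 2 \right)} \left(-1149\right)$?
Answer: $-139029$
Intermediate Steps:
$f{\left(o,K \right)} = \left(3 + K\right)^{2}$
$f{\left(-2,6 + 2 \right)} \left(-1149\right) = \left(3 + \left(6 + 2\right)\right)^{2} \left(-1149\right) = \left(3 + 8\right)^{2} \left(-1149\right) = 11^{2} \left(-1149\right) = 121 \left(-1149\right) = -139029$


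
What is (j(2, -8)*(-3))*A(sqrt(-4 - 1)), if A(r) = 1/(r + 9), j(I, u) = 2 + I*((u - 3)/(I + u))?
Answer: -153/86 + 17*I*sqrt(5)/86 ≈ -1.7791 + 0.44201*I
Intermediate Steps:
j(I, u) = 2 + I*(-3 + u)/(I + u) (j(I, u) = 2 + I*((-3 + u)/(I + u)) = 2 + I*(-3 + u)/(I + u))
A(r) = 1/(9 + r)
(j(2, -8)*(-3))*A(sqrt(-4 - 1)) = (((-1*2 + 2*(-8) + 2*(-8))/(2 - 8))*(-3))/(9 + sqrt(-4 - 1)) = (((-2 - 16 - 16)/(-6))*(-3))/(9 + sqrt(-5)) = (-1/6*(-34)*(-3))/(9 + I*sqrt(5)) = ((17/3)*(-3))/(9 + I*sqrt(5)) = -17/(9 + I*sqrt(5))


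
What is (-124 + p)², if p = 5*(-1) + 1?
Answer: 16384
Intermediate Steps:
p = -4 (p = -5 + 1 = -4)
(-124 + p)² = (-124 - 4)² = (-128)² = 16384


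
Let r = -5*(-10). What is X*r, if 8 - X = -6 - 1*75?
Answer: 4450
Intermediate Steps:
X = 89 (X = 8 - (-6 - 1*75) = 8 - (-6 - 75) = 8 - 1*(-81) = 8 + 81 = 89)
r = 50
X*r = 89*50 = 4450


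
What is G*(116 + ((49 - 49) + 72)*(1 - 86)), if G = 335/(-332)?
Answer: 502835/83 ≈ 6058.3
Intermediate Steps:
G = -335/332 (G = 335*(-1/332) = -335/332 ≈ -1.0090)
G*(116 + ((49 - 49) + 72)*(1 - 86)) = -335*(116 + ((49 - 49) + 72)*(1 - 86))/332 = -335*(116 + (0 + 72)*(-85))/332 = -335*(116 + 72*(-85))/332 = -335*(116 - 6120)/332 = -335/332*(-6004) = 502835/83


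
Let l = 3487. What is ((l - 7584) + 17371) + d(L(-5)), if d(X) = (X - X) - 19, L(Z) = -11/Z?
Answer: 13255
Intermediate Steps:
d(X) = -19 (d(X) = 0 - 19 = -19)
((l - 7584) + 17371) + d(L(-5)) = ((3487 - 7584) + 17371) - 19 = (-4097 + 17371) - 19 = 13274 - 19 = 13255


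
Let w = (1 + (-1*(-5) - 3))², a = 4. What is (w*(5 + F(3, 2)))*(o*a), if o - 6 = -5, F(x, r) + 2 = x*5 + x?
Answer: 756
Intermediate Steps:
F(x, r) = -2 + 6*x (F(x, r) = -2 + (x*5 + x) = -2 + (5*x + x) = -2 + 6*x)
o = 1 (o = 6 - 5 = 1)
w = 9 (w = (1 + (5 - 3))² = (1 + 2)² = 3² = 9)
(w*(5 + F(3, 2)))*(o*a) = (9*(5 + (-2 + 6*3)))*(1*4) = (9*(5 + (-2 + 18)))*4 = (9*(5 + 16))*4 = (9*21)*4 = 189*4 = 756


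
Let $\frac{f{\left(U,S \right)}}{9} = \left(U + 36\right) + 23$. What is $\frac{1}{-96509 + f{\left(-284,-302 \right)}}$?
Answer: $- \frac{1}{98534} \approx -1.0149 \cdot 10^{-5}$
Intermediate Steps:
$f{\left(U,S \right)} = 531 + 9 U$ ($f{\left(U,S \right)} = 9 \left(\left(U + 36\right) + 23\right) = 9 \left(\left(36 + U\right) + 23\right) = 9 \left(59 + U\right) = 531 + 9 U$)
$\frac{1}{-96509 + f{\left(-284,-302 \right)}} = \frac{1}{-96509 + \left(531 + 9 \left(-284\right)\right)} = \frac{1}{-96509 + \left(531 - 2556\right)} = \frac{1}{-96509 - 2025} = \frac{1}{-98534} = - \frac{1}{98534}$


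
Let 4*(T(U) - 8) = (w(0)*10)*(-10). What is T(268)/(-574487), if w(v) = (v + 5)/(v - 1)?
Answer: -133/574487 ≈ -0.00023151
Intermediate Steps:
w(v) = (5 + v)/(-1 + v)
T(U) = 133 (T(U) = 8 + ((((5 + 0)/(-1 + 0))*10)*(-10))/4 = 8 + (((5/(-1))*10)*(-10))/4 = 8 + ((-1*5*10)*(-10))/4 = 8 + (-5*10*(-10))/4 = 8 + (-50*(-10))/4 = 8 + (¼)*500 = 8 + 125 = 133)
T(268)/(-574487) = 133/(-574487) = 133*(-1/574487) = -133/574487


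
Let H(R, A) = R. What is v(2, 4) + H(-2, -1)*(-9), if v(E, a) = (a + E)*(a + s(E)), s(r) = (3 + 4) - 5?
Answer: 54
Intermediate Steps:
s(r) = 2 (s(r) = 7 - 5 = 2)
v(E, a) = (2 + a)*(E + a) (v(E, a) = (a + E)*(a + 2) = (E + a)*(2 + a) = (2 + a)*(E + a))
v(2, 4) + H(-2, -1)*(-9) = (4**2 + 2*2 + 2*4 + 2*4) - 2*(-9) = (16 + 4 + 8 + 8) + 18 = 36 + 18 = 54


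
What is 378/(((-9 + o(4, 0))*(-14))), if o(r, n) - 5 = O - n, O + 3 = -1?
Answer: 27/8 ≈ 3.3750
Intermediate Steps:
O = -4 (O = -3 - 1 = -4)
o(r, n) = 1 - n (o(r, n) = 5 + (-4 - n) = 1 - n)
378/(((-9 + o(4, 0))*(-14))) = 378/(((-9 + (1 - 1*0))*(-14))) = 378/(((-9 + (1 + 0))*(-14))) = 378/(((-9 + 1)*(-14))) = 378/((-8*(-14))) = 378/112 = 378*(1/112) = 27/8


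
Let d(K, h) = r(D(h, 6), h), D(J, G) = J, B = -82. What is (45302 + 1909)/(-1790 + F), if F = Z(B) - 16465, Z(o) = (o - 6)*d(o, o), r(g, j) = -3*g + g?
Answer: -47211/32687 ≈ -1.4443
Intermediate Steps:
r(g, j) = -2*g
d(K, h) = -2*h
Z(o) = -2*o*(-6 + o) (Z(o) = (o - 6)*(-2*o) = (-6 + o)*(-2*o) = -2*o*(-6 + o))
F = -30897 (F = 2*(-82)*(6 - 1*(-82)) - 16465 = 2*(-82)*(6 + 82) - 16465 = 2*(-82)*88 - 16465 = -14432 - 16465 = -30897)
(45302 + 1909)/(-1790 + F) = (45302 + 1909)/(-1790 - 30897) = 47211/(-32687) = 47211*(-1/32687) = -47211/32687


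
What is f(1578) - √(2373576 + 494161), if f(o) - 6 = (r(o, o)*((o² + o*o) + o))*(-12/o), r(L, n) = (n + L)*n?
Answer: -188668684506 - √2867737 ≈ -1.8867e+11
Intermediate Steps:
r(L, n) = n*(L + n) (r(L, n) = (L + n)*n = n*(L + n))
f(o) = 6 - 24*o*(o + 2*o²) (f(o) = 6 + ((o*(o + o))*((o² + o*o) + o))*(-12/o) = 6 + ((o*(2*o))*((o² + o²) + o))*(-12/o) = 6 + ((2*o²)*(2*o² + o))*(-12/o) = 6 + ((2*o²)*(o + 2*o²))*(-12/o) = 6 + (2*o²*(o + 2*o²))*(-12/o) = 6 - 24*o*(o + 2*o²))
f(1578) - √(2373576 + 494161) = (6 - 48*1578³ - 24*1578²) - √(2373576 + 494161) = (6 - 48*3929352552 - 24*2490084) - √2867737 = (6 - 188608922496 - 59762016) - √2867737 = -188668684506 - √2867737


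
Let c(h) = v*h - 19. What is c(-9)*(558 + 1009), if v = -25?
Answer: 322802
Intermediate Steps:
c(h) = -19 - 25*h (c(h) = -25*h - 19 = -19 - 25*h)
c(-9)*(558 + 1009) = (-19 - 25*(-9))*(558 + 1009) = (-19 + 225)*1567 = 206*1567 = 322802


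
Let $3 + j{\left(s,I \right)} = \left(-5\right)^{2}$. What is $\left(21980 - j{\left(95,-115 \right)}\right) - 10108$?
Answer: $11850$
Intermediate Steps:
$j{\left(s,I \right)} = 22$ ($j{\left(s,I \right)} = -3 + \left(-5\right)^{2} = -3 + 25 = 22$)
$\left(21980 - j{\left(95,-115 \right)}\right) - 10108 = \left(21980 - 22\right) - 10108 = 21958 - 10108 = 11850$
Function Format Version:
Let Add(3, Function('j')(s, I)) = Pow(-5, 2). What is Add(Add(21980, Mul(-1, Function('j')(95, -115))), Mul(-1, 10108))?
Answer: 11850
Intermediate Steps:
Function('j')(s, I) = 22 (Function('j')(s, I) = Add(-3, Pow(-5, 2)) = Add(-3, 25) = 22)
Add(Add(21980, Mul(-1, Function('j')(95, -115))), Mul(-1, 10108)) = Add(Add(21980, Mul(-1, 22)), Mul(-1, 10108)) = Add(Add(21980, -22), -10108) = Add(21958, -10108) = 11850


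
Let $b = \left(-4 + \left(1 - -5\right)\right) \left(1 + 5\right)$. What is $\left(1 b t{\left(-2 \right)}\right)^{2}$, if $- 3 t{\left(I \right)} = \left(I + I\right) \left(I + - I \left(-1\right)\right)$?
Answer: $4096$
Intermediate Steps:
$t{\left(I \right)} = - \frac{4 I^{2}}{3}$ ($t{\left(I \right)} = - \frac{\left(I + I\right) \left(I + - I \left(-1\right)\right)}{3} = - \frac{2 I \left(I + I\right)}{3} = - \frac{2 I 2 I}{3} = - \frac{4 I^{2}}{3}$)
$b = 12$ ($b = \left(-4 + \left(1 + 5\right)\right) 6 = \left(-4 + 6\right) 6 = 2 \cdot 6 = 12$)
$\left(1 b t{\left(-2 \right)}\right)^{2} = \left(1 \cdot 12 \left(- \frac{4 \left(-2\right)^{2}}{3}\right)\right)^{2} = \left(12 \left(\left(- \frac{4}{3}\right) 4\right)\right)^{2} = \left(12 \left(- \frac{16}{3}\right)\right)^{2} = \left(-64\right)^{2} = 4096$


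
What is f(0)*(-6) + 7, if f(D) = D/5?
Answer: 7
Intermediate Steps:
f(D) = D/5 (f(D) = D*(⅕) = D/5)
f(0)*(-6) + 7 = ((⅕)*0)*(-6) + 7 = 0*(-6) + 7 = 0 + 7 = 7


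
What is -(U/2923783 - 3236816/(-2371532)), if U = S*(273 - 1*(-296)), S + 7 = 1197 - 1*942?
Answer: -2449599804628/1733461236389 ≈ -1.4131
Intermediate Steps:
S = 248 (S = -7 + (1197 - 1*942) = -7 + (1197 - 942) = -7 + 255 = 248)
U = 141112 (U = 248*(273 - 1*(-296)) = 248*(273 + 296) = 248*569 = 141112)
-(U/2923783 - 3236816/(-2371532)) = -(141112/2923783 - 3236816/(-2371532)) = -(141112*(1/2923783) - 3236816*(-1/2371532)) = -(141112/2923783 + 809204/592883) = -1*2449599804628/1733461236389 = -2449599804628/1733461236389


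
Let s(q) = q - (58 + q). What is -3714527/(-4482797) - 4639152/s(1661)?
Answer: 10398296055355/130001113 ≈ 79986.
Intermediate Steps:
s(q) = -58 (s(q) = q + (-58 - q) = -58)
-3714527/(-4482797) - 4639152/s(1661) = -3714527/(-4482797) - 4639152/(-58) = -3714527*(-1/4482797) - 4639152*(-1/58) = 3714527/4482797 + 2319576/29 = 10398296055355/130001113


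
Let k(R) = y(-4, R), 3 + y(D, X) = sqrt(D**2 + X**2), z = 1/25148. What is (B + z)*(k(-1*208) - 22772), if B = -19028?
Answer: 10898205156825/25148 - 478516143*sqrt(2705)/6287 ≈ 4.2940e+8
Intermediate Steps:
z = 1/25148 ≈ 3.9765e-5
y(D, X) = -3 + sqrt(D**2 + X**2)
k(R) = -3 + sqrt(16 + R**2) (k(R) = -3 + sqrt((-4)**2 + R**2) = -3 + sqrt(16 + R**2))
(B + z)*(k(-1*208) - 22772) = (-19028 + 1/25148)*((-3 + sqrt(16 + (-1*208)**2)) - 22772) = -478516143*((-3 + sqrt(16 + (-208)**2)) - 22772)/25148 = -478516143*((-3 + sqrt(16 + 43264)) - 22772)/25148 = -478516143*((-3 + sqrt(43280)) - 22772)/25148 = -478516143*((-3 + 4*sqrt(2705)) - 22772)/25148 = -478516143*(-22775 + 4*sqrt(2705))/25148 = 10898205156825/25148 - 478516143*sqrt(2705)/6287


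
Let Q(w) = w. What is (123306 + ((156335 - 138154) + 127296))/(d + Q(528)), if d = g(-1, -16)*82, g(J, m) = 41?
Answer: 268783/3890 ≈ 69.096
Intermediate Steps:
d = 3362 (d = 41*82 = 3362)
(123306 + ((156335 - 138154) + 127296))/(d + Q(528)) = (123306 + ((156335 - 138154) + 127296))/(3362 + 528) = (123306 + (18181 + 127296))/3890 = (123306 + 145477)*(1/3890) = 268783*(1/3890) = 268783/3890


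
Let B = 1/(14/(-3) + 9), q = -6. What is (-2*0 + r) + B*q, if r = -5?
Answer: -83/13 ≈ -6.3846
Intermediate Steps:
B = 3/13 (B = 1/(14*(-⅓) + 9) = 1/(-14/3 + 9) = 1/(13/3) = 3/13 ≈ 0.23077)
(-2*0 + r) + B*q = (-2*0 - 5) + (3/13)*(-6) = (0 - 5) - 18/13 = -5 - 18/13 = -83/13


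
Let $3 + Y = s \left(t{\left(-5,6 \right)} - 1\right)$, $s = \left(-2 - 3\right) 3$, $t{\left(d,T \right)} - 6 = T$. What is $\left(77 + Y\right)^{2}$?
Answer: $8281$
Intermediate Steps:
$t{\left(d,T \right)} = 6 + T$
$s = -15$ ($s = \left(-5\right) 3 = -15$)
$Y = -168$ ($Y = -3 - 15 \left(\left(6 + 6\right) - 1\right) = -3 - 15 \left(12 - 1\right) = -3 - 165 = -168$)
$\left(77 + Y\right)^{2} = \left(77 - 168\right)^{2} = \left(-91\right)^{2} = 8281$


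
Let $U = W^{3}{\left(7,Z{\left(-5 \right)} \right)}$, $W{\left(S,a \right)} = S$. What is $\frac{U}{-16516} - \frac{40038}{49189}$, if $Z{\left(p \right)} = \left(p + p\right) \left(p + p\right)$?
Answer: $- \frac{678139435}{812405524} \approx -0.83473$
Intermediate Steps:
$Z{\left(p \right)} = 4 p^{2}$ ($Z{\left(p \right)} = 2 p 2 p = 4 p^{2}$)
$U = 343$ ($U = 7^{3} = 343$)
$\frac{U}{-16516} - \frac{40038}{49189} = \frac{343}{-16516} - \frac{40038}{49189} = 343 \left(- \frac{1}{16516}\right) - \frac{40038}{49189} = - \frac{343}{16516} - \frac{40038}{49189} = - \frac{678139435}{812405524}$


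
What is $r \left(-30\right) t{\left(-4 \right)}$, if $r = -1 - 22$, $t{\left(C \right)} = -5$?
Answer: $-3450$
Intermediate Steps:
$r = -23$ ($r = -1 - 22 = -23$)
$r \left(-30\right) t{\left(-4 \right)} = \left(-23\right) \left(-30\right) \left(-5\right) = 690 \left(-5\right) = -3450$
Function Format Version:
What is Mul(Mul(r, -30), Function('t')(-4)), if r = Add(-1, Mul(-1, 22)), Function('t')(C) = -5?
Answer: -3450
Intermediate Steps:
r = -23 (r = Add(-1, -22) = -23)
Mul(Mul(r, -30), Function('t')(-4)) = Mul(Mul(-23, -30), -5) = Mul(690, -5) = -3450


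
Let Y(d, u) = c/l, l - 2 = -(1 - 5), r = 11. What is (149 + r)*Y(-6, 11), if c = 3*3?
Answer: 240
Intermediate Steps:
l = 6 (l = 2 - (1 - 5) = 2 - 1*(-4) = 2 + 4 = 6)
c = 9
Y(d, u) = 3/2 (Y(d, u) = 9/6 = 9*(⅙) = 3/2)
(149 + r)*Y(-6, 11) = (149 + 11)*(3/2) = 160*(3/2) = 240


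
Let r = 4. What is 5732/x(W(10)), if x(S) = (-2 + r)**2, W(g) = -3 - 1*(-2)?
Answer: 1433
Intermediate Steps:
W(g) = -1 (W(g) = -3 + 2 = -1)
x(S) = 4 (x(S) = (-2 + 4)**2 = 2**2 = 4)
5732/x(W(10)) = 5732/4 = 5732*(1/4) = 1433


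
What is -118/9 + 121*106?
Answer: 115316/9 ≈ 12813.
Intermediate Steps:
-118/9 + 121*106 = -118*⅑ + 12826 = -118/9 + 12826 = 115316/9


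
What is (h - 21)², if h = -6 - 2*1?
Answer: 841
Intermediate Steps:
h = -8 (h = -6 - 2 = -8)
(h - 21)² = (-8 - 21)² = (-29)² = 841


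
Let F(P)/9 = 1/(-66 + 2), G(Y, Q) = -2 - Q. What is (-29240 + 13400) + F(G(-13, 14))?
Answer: -1013769/64 ≈ -15840.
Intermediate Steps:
F(P) = -9/64 (F(P) = 9/(-66 + 2) = 9/(-64) = 9*(-1/64) = -9/64)
(-29240 + 13400) + F(G(-13, 14)) = (-29240 + 13400) - 9/64 = -15840 - 9/64 = -1013769/64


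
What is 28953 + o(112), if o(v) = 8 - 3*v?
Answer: 28625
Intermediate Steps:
28953 + o(112) = 28953 + (8 - 3*112) = 28953 + (8 - 336) = 28953 - 328 = 28625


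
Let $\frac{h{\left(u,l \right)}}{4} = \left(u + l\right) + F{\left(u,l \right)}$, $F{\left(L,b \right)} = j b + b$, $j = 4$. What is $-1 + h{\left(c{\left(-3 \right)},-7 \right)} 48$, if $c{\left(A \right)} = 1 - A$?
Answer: $-7297$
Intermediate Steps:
$F{\left(L,b \right)} = 5 b$ ($F{\left(L,b \right)} = 4 b + b = 5 b$)
$h{\left(u,l \right)} = 4 u + 24 l$ ($h{\left(u,l \right)} = 4 \left(\left(u + l\right) + 5 l\right) = 4 \left(\left(l + u\right) + 5 l\right) = 4 \left(u + 6 l\right) = 4 u + 24 l$)
$-1 + h{\left(c{\left(-3 \right)},-7 \right)} 48 = -1 + \left(4 \left(1 - -3\right) + 24 \left(-7\right)\right) 48 = -1 + \left(4 \left(1 + 3\right) - 168\right) 48 = -1 + \left(4 \cdot 4 - 168\right) 48 = -1 + \left(16 - 168\right) 48 = -1 - 7296 = -7297$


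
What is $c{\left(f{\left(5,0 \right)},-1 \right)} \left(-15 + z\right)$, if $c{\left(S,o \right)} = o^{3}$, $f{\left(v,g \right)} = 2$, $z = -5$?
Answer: $20$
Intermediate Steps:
$c{\left(f{\left(5,0 \right)},-1 \right)} \left(-15 + z\right) = \left(-1\right)^{3} \left(-15 - 5\right) = \left(-1\right) \left(-20\right) = 20$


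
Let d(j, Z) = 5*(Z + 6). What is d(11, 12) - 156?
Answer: -66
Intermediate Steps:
d(j, Z) = 30 + 5*Z (d(j, Z) = 5*(6 + Z) = 30 + 5*Z)
d(11, 12) - 156 = (30 + 5*12) - 156 = (30 + 60) - 156 = 90 - 156 = -66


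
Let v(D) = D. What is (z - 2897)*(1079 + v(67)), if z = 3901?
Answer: 1150584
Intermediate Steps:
(z - 2897)*(1079 + v(67)) = (3901 - 2897)*(1079 + 67) = 1004*1146 = 1150584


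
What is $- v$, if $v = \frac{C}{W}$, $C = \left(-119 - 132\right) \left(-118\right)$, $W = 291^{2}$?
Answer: $- \frac{29618}{84681} \approx -0.34976$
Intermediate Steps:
$W = 84681$
$C = 29618$ ($C = \left(-251\right) \left(-118\right) = 29618$)
$v = \frac{29618}{84681} \approx 0.34976$
$- v = \left(-1\right) \frac{29618}{84681} = - \frac{29618}{84681}$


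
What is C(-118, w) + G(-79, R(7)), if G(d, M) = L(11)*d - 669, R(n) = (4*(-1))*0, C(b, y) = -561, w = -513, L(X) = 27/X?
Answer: -15663/11 ≈ -1423.9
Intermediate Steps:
R(n) = 0 (R(n) = -4*0 = 0)
G(d, M) = -669 + 27*d/11 (G(d, M) = (27/11)*d - 669 = (27*(1/11))*d - 669 = 27*d/11 - 669 = -669 + 27*d/11)
C(-118, w) + G(-79, R(7)) = -561 + (-669 + (27/11)*(-79)) = -561 + (-669 - 2133/11) = -561 - 9492/11 = -15663/11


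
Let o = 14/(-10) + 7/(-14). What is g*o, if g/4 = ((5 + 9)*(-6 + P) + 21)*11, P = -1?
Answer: 32186/5 ≈ 6437.2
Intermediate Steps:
o = -19/10 (o = 14*(-1/10) + 7*(-1/14) = -7/5 - 1/2 = -19/10 ≈ -1.9000)
g = -3388 (g = 4*(((5 + 9)*(-6 - 1) + 21)*11) = 4*((14*(-7) + 21)*11) = 4*((-98 + 21)*11) = 4*(-77*11) = 4*(-847) = -3388)
g*o = -3388*(-19/10) = 32186/5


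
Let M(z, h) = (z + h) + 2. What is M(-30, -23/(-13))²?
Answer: 116281/169 ≈ 688.05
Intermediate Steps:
M(z, h) = 2 + h + z (M(z, h) = (h + z) + 2 = 2 + h + z)
M(-30, -23/(-13))² = (2 - 23/(-13) - 30)² = (2 - 23*(-1/13) - 30)² = (2 + 23/13 - 30)² = (-341/13)² = 116281/169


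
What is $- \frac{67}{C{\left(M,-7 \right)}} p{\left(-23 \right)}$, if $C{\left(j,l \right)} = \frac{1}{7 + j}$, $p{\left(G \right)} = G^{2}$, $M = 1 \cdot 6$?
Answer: $-460759$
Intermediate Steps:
$M = 6$
$- \frac{67}{C{\left(M,-7 \right)}} p{\left(-23 \right)} = - \frac{67}{\frac{1}{7 + 6}} \left(-23\right)^{2} = - \frac{67}{\frac{1}{13}} \cdot 529 = - 67 \frac{1}{\frac{1}{13}} \cdot 529 = \left(-67\right) 13 \cdot 529 = \left(-871\right) 529 = -460759$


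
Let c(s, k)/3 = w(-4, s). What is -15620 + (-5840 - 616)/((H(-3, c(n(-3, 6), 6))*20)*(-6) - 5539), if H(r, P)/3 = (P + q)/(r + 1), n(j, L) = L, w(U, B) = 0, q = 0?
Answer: -86512724/5539 ≈ -15619.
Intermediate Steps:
c(s, k) = 0 (c(s, k) = 3*0 = 0)
H(r, P) = 3*P/(1 + r) (H(r, P) = 3*((P + 0)/(r + 1)) = 3*(P/(1 + r)) = 3*P/(1 + r))
-15620 + (-5840 - 616)/((H(-3, c(n(-3, 6), 6))*20)*(-6) - 5539) = -15620 + (-5840 - 616)/(((3*0/(1 - 3))*20)*(-6) - 5539) = -15620 - 6456/(((3*0/(-2))*20)*(-6) - 5539) = -15620 - 6456/(((3*0*(-½))*20)*(-6) - 5539) = -15620 - 6456/((0*20)*(-6) - 5539) = -15620 - 6456/(0*(-6) - 5539) = -15620 - 6456/(0 - 5539) = -15620 - 6456/(-5539) = -15620 - 6456*(-1/5539) = -15620 + 6456/5539 = -86512724/5539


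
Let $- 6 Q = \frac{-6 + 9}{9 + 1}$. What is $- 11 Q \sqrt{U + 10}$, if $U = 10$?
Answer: $\frac{11 \sqrt{5}}{10} \approx 2.4597$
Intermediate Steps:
$Q = - \frac{1}{20}$ ($Q = - \frac{\left(-6 + 9\right) \frac{1}{9 + 1}}{6} = - \frac{3 \cdot \frac{1}{10}}{6} = \left(- \frac{1}{6}\right) \frac{3}{10} = - \frac{1}{20} \approx -0.05$)
$- 11 Q \sqrt{U + 10} = \left(-11\right) \left(- \frac{1}{20}\right) \sqrt{10 + 10} = \frac{11 \sqrt{20}}{20} = \frac{11 \cdot 2 \sqrt{5}}{20} = \frac{11 \sqrt{5}}{10}$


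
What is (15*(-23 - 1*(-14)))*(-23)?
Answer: 3105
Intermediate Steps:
(15*(-23 - 1*(-14)))*(-23) = (15*(-23 + 14))*(-23) = (15*(-9))*(-23) = -135*(-23) = 3105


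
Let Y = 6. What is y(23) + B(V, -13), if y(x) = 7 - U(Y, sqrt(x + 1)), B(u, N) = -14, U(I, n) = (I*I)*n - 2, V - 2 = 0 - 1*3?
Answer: -5 - 72*sqrt(6) ≈ -181.36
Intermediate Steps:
V = -1 (V = 2 + (0 - 1*3) = 2 + (0 - 3) = 2 - 3 = -1)
U(I, n) = -2 + n*I**2 (U(I, n) = I**2*n - 2 = n*I**2 - 2 = -2 + n*I**2)
y(x) = 9 - 36*sqrt(1 + x) (y(x) = 7 - (-2 + sqrt(x + 1)*6**2) = 7 - (-2 + sqrt(1 + x)*36) = 7 - (-2 + 36*sqrt(1 + x)) = 7 + (2 - 36*sqrt(1 + x)) = 9 - 36*sqrt(1 + x))
y(23) + B(V, -13) = (9 - 36*sqrt(1 + 23)) - 14 = (9 - 72*sqrt(6)) - 14 = -5 - 72*sqrt(6)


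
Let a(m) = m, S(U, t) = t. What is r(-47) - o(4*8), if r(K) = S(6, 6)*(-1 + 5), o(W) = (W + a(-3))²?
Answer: -817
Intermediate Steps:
o(W) = (-3 + W)² (o(W) = (W - 3)² = (-3 + W)²)
r(K) = 24 (r(K) = 6*(-1 + 5) = 6*4 = 24)
r(-47) - o(4*8) = 24 - (-3 + 4*8)² = 24 - (-3 + 32)² = 24 - 1*29² = 24 - 1*841 = 24 - 841 = -817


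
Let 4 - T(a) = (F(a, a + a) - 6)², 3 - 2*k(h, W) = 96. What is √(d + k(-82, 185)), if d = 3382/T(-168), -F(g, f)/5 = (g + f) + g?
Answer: I*√91944914018495/1406164 ≈ 6.8191*I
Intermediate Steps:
k(h, W) = -93/2 (k(h, W) = 3/2 - ½*96 = 3/2 - 48 = -93/2)
F(g, f) = -10*g - 5*f (F(g, f) = -5*((g + f) + g) = -5*((f + g) + g) = -5*(f + 2*g) = -10*g - 5*f)
T(a) = 4 - (-6 - 20*a)² (T(a) = 4 - ((-10*a - 5*(a + a)) - 6)² = 4 - ((-10*a - 10*a) - 6)² = 4 - (-20*a - 6)² = 4 - (-6 - 20*a)²)
d = -1691/5624656 (d = 3382/(4 - 4*(3 + 10*(-168))²) = 3382/(4 - 4*(3 - 1680)²) = 3382/(4 - 4*(-1677)²) = 3382/(4 - 4*2812329) = 3382/(4 - 11249316) = 3382/(-11249312) = 3382*(-1/11249312) = -1691/5624656 ≈ -0.00030064)
√(d + k(-82, 185)) = √(-1691/5624656 - 93/2) = √(-261548195/5624656) = I*√91944914018495/1406164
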